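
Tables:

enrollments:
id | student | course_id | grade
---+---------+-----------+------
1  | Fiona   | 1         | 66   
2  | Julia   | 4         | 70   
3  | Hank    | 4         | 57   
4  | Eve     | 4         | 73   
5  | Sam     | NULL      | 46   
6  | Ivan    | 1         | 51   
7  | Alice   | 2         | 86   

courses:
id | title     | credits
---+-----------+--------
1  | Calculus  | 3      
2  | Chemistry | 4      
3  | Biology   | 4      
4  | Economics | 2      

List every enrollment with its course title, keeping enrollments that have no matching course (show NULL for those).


LEFT JOIN keeps every row from enrollments (the left table); where course_id has no match in courses, the course columns become NULL. Walk through each enrollment:
  - enrollment 1 (Fiona): course_id=1 -> matches Calculus
  - enrollment 2 (Julia): course_id=4 -> matches Economics
  - enrollment 3 (Hank): course_id=4 -> matches Economics
  - enrollment 4 (Eve): course_id=4 -> matches Economics
  - enrollment 5 (Sam): course_id=NULL, no match -> kept with NULL
  - enrollment 6 (Ivan): course_id=1 -> matches Calculus
  - enrollment 7 (Alice): course_id=2 -> matches Chemistry
All 7 rows appear; 1 has NULL course.

SQL:
SELECT a.student, b.title AS course
FROM enrollments a
LEFT JOIN courses b ON a.course_id = b.id

Result:
student | course   
--------+----------
Fiona   | Calculus 
Julia   | Economics
Hank    | Economics
Eve     | Economics
Sam     | NULL     
Ivan    | Calculus 
Alice   | Chemistry


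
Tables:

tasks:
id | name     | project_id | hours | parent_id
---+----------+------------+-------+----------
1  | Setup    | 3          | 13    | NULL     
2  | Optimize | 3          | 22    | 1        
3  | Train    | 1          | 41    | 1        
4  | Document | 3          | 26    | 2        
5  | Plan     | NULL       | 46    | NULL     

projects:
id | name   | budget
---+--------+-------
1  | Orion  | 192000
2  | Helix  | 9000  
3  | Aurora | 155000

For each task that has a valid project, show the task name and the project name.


INNER JOIN keeps only tasks rows whose project_id matches an id in projects. Walk through each task:
  - task 1 (Setup): project_id=3 -> matches Aurora
  - task 2 (Optimize): project_id=3 -> matches Aurora
  - task 3 (Train): project_id=1 -> matches Orion
  - task 4 (Document): project_id=3 -> matches Aurora
  - task 5 (Plan): project_id=NULL, no match -> dropped
So 1 of 5 rows is dropped.

SQL:
SELECT a.name, b.name AS project
FROM tasks a
INNER JOIN projects b ON a.project_id = b.id

Result:
name     | project
---------+--------
Setup    | Aurora 
Optimize | Aurora 
Train    | Orion  
Document | Aurora 


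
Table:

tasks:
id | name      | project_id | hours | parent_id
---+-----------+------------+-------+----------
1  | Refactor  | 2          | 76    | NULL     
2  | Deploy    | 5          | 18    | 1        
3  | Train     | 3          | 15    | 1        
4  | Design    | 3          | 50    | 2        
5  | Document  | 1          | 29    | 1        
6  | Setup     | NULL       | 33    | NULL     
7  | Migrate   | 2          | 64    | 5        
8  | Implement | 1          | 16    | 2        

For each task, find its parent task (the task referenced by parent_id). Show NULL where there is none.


This is a self-join: tasks is joined to a second copy of itself, matching each row's parent_id to another row's id. Use LEFT JOIN so rows with parent_id=NULL are kept.
  - task 1 (Refactor): parent_id=NULL -> NULL
  - task 2 (Deploy): parent_id=1 -> Refactor
  - task 3 (Train): parent_id=1 -> Refactor
  - task 4 (Design): parent_id=2 -> Deploy
  - task 5 (Document): parent_id=1 -> Refactor
  - task 6 (Setup): parent_id=NULL -> NULL
  - task 7 (Migrate): parent_id=5 -> Document
  - task 8 (Implement): parent_id=2 -> Deploy

SQL:
SELECT a.name AS item, b.name AS parent
FROM tasks a
LEFT JOIN tasks b ON a.parent_id = b.id

Result:
item      | parent  
----------+---------
Refactor  | NULL    
Deploy    | Refactor
Train     | Refactor
Design    | Deploy  
Document  | Refactor
Setup     | NULL    
Migrate   | Document
Implement | Deploy  


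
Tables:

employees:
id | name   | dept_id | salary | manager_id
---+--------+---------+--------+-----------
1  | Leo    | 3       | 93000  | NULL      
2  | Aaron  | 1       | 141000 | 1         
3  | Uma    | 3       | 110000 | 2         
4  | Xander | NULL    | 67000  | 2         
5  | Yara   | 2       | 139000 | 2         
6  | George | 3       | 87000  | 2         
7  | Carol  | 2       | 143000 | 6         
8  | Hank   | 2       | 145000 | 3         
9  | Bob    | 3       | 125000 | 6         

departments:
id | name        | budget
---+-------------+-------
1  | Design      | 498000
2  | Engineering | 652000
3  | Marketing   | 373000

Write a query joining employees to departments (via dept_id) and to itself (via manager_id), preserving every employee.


Two LEFT JOINs from the same base table employees: one to departments via dept_id, one to employees itself via manager_id. Both are LEFT so every employee is preserved.
Match against departments:
  - employee 1 (Leo): dept_id=3 -> matches Marketing
  - employee 2 (Aaron): dept_id=1 -> matches Design
  - employee 3 (Uma): dept_id=3 -> matches Marketing
  - employee 4 (Xander): dept_id=NULL, no match -> kept with NULL
  - employee 5 (Yara): dept_id=2 -> matches Engineering
  - employee 6 (George): dept_id=3 -> matches Marketing
  - employee 7 (Carol): dept_id=2 -> matches Engineering
  - employee 8 (Hank): dept_id=2 -> matches Engineering
  - employee 9 (Bob): dept_id=3 -> matches Marketing
Match against employees (self):
  - employee 1 (Leo): manager_id=NULL -> NULL
  - employee 2 (Aaron): manager_id=1 -> Leo
  - employee 3 (Uma): manager_id=2 -> Aaron
  - employee 4 (Xander): manager_id=2 -> Aaron
  - employee 5 (Yara): manager_id=2 -> Aaron
  - employee 6 (George): manager_id=2 -> Aaron
  - employee 7 (Carol): manager_id=6 -> George
  - employee 8 (Hank): manager_id=3 -> Uma
  - employee 9 (Bob): manager_id=6 -> George

SQL:
SELECT a.name, b.name AS department, c.name AS manager
FROM employees a
LEFT JOIN departments b ON a.dept_id = b.id
LEFT JOIN employees c ON a.manager_id = c.id

Result:
name   | department  | manager
-------+-------------+--------
Leo    | Marketing   | NULL   
Aaron  | Design      | Leo    
Uma    | Marketing   | Aaron  
Xander | NULL        | Aaron  
Yara   | Engineering | Aaron  
George | Marketing   | Aaron  
Carol  | Engineering | George 
Hank   | Engineering | Uma    
Bob    | Marketing   | George 


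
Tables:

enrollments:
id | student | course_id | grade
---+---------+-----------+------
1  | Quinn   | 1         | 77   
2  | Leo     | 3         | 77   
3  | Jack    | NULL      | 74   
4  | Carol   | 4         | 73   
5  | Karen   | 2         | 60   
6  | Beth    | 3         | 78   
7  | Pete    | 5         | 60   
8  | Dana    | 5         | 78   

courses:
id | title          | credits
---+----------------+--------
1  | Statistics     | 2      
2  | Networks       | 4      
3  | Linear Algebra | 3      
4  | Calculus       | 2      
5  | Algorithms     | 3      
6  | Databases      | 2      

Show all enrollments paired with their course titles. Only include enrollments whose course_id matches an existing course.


INNER JOIN keeps only enrollments rows whose course_id matches an id in courses. Walk through each enrollment:
  - enrollment 1 (Quinn): course_id=1 -> matches Statistics
  - enrollment 2 (Leo): course_id=3 -> matches Linear Algebra
  - enrollment 3 (Jack): course_id=NULL, no match -> dropped
  - enrollment 4 (Carol): course_id=4 -> matches Calculus
  - enrollment 5 (Karen): course_id=2 -> matches Networks
  - enrollment 6 (Beth): course_id=3 -> matches Linear Algebra
  - enrollment 7 (Pete): course_id=5 -> matches Algorithms
  - enrollment 8 (Dana): course_id=5 -> matches Algorithms
So 1 of 8 rows is dropped.

SQL:
SELECT a.student, b.title AS course
FROM enrollments a
INNER JOIN courses b ON a.course_id = b.id

Result:
student | course        
--------+---------------
Quinn   | Statistics    
Leo     | Linear Algebra
Carol   | Calculus      
Karen   | Networks      
Beth    | Linear Algebra
Pete    | Algorithms    
Dana    | Algorithms    


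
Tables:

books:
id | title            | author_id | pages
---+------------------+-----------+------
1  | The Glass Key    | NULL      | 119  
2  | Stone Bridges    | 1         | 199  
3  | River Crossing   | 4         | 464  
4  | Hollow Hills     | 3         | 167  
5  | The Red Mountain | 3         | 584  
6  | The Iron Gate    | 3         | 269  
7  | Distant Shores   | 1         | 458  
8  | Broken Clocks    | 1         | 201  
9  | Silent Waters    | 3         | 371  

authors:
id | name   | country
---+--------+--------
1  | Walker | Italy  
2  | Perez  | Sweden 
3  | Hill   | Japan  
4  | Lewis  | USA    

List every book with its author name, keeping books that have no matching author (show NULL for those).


LEFT JOIN keeps every row from books (the left table); where author_id has no match in authors, the author columns become NULL. Walk through each book:
  - book 1 (The Glass Key): author_id=NULL, no match -> kept with NULL
  - book 2 (Stone Bridges): author_id=1 -> matches Walker
  - book 3 (River Crossing): author_id=4 -> matches Lewis
  - book 4 (Hollow Hills): author_id=3 -> matches Hill
  - book 5 (The Red Mountain): author_id=3 -> matches Hill
  - book 6 (The Iron Gate): author_id=3 -> matches Hill
  - book 7 (Distant Shores): author_id=1 -> matches Walker
  - book 8 (Broken Clocks): author_id=1 -> matches Walker
  - book 9 (Silent Waters): author_id=3 -> matches Hill
All 9 rows appear; 1 has NULL author.

SQL:
SELECT a.title, b.name AS author
FROM books a
LEFT JOIN authors b ON a.author_id = b.id

Result:
title            | author
-----------------+-------
The Glass Key    | NULL  
Stone Bridges    | Walker
River Crossing   | Lewis 
Hollow Hills     | Hill  
The Red Mountain | Hill  
The Iron Gate    | Hill  
Distant Shores   | Walker
Broken Clocks    | Walker
Silent Waters    | Hill  


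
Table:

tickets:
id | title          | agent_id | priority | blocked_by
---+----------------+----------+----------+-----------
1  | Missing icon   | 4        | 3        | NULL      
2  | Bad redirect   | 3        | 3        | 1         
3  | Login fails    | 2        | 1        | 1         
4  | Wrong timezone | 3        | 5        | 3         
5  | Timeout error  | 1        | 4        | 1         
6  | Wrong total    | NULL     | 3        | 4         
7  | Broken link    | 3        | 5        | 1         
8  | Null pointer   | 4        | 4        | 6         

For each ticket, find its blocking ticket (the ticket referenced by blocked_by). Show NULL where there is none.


This is a self-join: tickets is joined to a second copy of itself, matching each row's blocked_by to another row's id. Use LEFT JOIN so rows with blocked_by=NULL are kept.
  - ticket 1 (Missing icon): blocked_by=NULL -> NULL
  - ticket 2 (Bad redirect): blocked_by=1 -> Missing icon
  - ticket 3 (Login fails): blocked_by=1 -> Missing icon
  - ticket 4 (Wrong timezone): blocked_by=3 -> Login fails
  - ticket 5 (Timeout error): blocked_by=1 -> Missing icon
  - ticket 6 (Wrong total): blocked_by=4 -> Wrong timezone
  - ticket 7 (Broken link): blocked_by=1 -> Missing icon
  - ticket 8 (Null pointer): blocked_by=6 -> Wrong total

SQL:
SELECT a.title AS item, b.title AS blocked_by
FROM tickets a
LEFT JOIN tickets b ON a.blocked_by = b.id

Result:
item           | blocked_by    
---------------+---------------
Missing icon   | NULL          
Bad redirect   | Missing icon  
Login fails    | Missing icon  
Wrong timezone | Login fails   
Timeout error  | Missing icon  
Wrong total    | Wrong timezone
Broken link    | Missing icon  
Null pointer   | Wrong total   


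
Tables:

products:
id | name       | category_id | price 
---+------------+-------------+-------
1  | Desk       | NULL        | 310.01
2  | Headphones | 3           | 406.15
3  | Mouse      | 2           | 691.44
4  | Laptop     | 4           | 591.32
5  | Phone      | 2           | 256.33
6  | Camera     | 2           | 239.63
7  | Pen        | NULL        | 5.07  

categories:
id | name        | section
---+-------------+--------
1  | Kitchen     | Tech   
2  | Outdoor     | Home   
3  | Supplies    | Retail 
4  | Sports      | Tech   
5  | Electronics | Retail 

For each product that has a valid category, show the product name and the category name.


INNER JOIN keeps only products rows whose category_id matches an id in categories. Walk through each product:
  - product 1 (Desk): category_id=NULL, no match -> dropped
  - product 2 (Headphones): category_id=3 -> matches Supplies
  - product 3 (Mouse): category_id=2 -> matches Outdoor
  - product 4 (Laptop): category_id=4 -> matches Sports
  - product 5 (Phone): category_id=2 -> matches Outdoor
  - product 6 (Camera): category_id=2 -> matches Outdoor
  - product 7 (Pen): category_id=NULL, no match -> dropped
So 2 of 7 rows are dropped.

SQL:
SELECT a.name, b.name AS category
FROM products a
INNER JOIN categories b ON a.category_id = b.id

Result:
name       | category
-----------+---------
Headphones | Supplies
Mouse      | Outdoor 
Laptop     | Sports  
Phone      | Outdoor 
Camera     | Outdoor 


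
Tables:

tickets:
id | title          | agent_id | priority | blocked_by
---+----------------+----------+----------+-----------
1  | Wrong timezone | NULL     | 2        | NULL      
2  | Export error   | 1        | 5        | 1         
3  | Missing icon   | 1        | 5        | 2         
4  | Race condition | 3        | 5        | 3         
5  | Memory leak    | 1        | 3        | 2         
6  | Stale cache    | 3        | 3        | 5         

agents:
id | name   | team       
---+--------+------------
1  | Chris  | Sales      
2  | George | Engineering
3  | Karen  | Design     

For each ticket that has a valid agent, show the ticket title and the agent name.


INNER JOIN keeps only tickets rows whose agent_id matches an id in agents. Walk through each ticket:
  - ticket 1 (Wrong timezone): agent_id=NULL, no match -> dropped
  - ticket 2 (Export error): agent_id=1 -> matches Chris
  - ticket 3 (Missing icon): agent_id=1 -> matches Chris
  - ticket 4 (Race condition): agent_id=3 -> matches Karen
  - ticket 5 (Memory leak): agent_id=1 -> matches Chris
  - ticket 6 (Stale cache): agent_id=3 -> matches Karen
So 1 of 6 rows is dropped.

SQL:
SELECT a.title, b.name AS agent
FROM tickets a
INNER JOIN agents b ON a.agent_id = b.id

Result:
title          | agent
---------------+------
Export error   | Chris
Missing icon   | Chris
Race condition | Karen
Memory leak    | Chris
Stale cache    | Karen


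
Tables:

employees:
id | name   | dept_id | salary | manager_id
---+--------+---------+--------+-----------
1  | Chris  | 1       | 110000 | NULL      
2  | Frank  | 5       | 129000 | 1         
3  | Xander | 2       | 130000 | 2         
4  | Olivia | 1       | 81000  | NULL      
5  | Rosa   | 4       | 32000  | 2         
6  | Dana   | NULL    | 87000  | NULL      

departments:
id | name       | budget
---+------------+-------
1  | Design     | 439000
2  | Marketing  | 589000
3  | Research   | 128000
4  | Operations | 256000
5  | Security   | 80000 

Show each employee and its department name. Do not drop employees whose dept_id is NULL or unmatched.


LEFT JOIN keeps every row from employees (the left table); where dept_id has no match in departments, the department columns become NULL. Walk through each employee:
  - employee 1 (Chris): dept_id=1 -> matches Design
  - employee 2 (Frank): dept_id=5 -> matches Security
  - employee 3 (Xander): dept_id=2 -> matches Marketing
  - employee 4 (Olivia): dept_id=1 -> matches Design
  - employee 5 (Rosa): dept_id=4 -> matches Operations
  - employee 6 (Dana): dept_id=NULL, no match -> kept with NULL
All 6 rows appear; 1 has NULL department.

SQL:
SELECT a.name, b.name AS department
FROM employees a
LEFT JOIN departments b ON a.dept_id = b.id

Result:
name   | department
-------+-----------
Chris  | Design    
Frank  | Security  
Xander | Marketing 
Olivia | Design    
Rosa   | Operations
Dana   | NULL      


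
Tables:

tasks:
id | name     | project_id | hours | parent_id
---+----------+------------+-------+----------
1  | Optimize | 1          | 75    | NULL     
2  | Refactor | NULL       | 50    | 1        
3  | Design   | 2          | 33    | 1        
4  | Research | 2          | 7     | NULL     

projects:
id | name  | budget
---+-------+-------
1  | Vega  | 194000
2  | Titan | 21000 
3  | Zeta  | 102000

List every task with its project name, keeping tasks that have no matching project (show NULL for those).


LEFT JOIN keeps every row from tasks (the left table); where project_id has no match in projects, the project columns become NULL. Walk through each task:
  - task 1 (Optimize): project_id=1 -> matches Vega
  - task 2 (Refactor): project_id=NULL, no match -> kept with NULL
  - task 3 (Design): project_id=2 -> matches Titan
  - task 4 (Research): project_id=2 -> matches Titan
All 4 rows appear; 1 has NULL project.

SQL:
SELECT a.name, b.name AS project
FROM tasks a
LEFT JOIN projects b ON a.project_id = b.id

Result:
name     | project
---------+--------
Optimize | Vega   
Refactor | NULL   
Design   | Titan  
Research | Titan  


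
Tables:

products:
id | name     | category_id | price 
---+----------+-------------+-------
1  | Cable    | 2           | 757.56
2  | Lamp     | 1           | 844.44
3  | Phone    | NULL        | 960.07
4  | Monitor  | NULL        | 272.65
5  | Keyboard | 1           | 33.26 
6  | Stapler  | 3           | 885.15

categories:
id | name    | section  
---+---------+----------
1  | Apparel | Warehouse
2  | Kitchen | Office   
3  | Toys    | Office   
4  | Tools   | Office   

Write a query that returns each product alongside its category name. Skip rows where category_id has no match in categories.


INNER JOIN keeps only products rows whose category_id matches an id in categories. Walk through each product:
  - product 1 (Cable): category_id=2 -> matches Kitchen
  - product 2 (Lamp): category_id=1 -> matches Apparel
  - product 3 (Phone): category_id=NULL, no match -> dropped
  - product 4 (Monitor): category_id=NULL, no match -> dropped
  - product 5 (Keyboard): category_id=1 -> matches Apparel
  - product 6 (Stapler): category_id=3 -> matches Toys
So 2 of 6 rows are dropped.

SQL:
SELECT a.name, b.name AS category
FROM products a
INNER JOIN categories b ON a.category_id = b.id

Result:
name     | category
---------+---------
Cable    | Kitchen 
Lamp     | Apparel 
Keyboard | Apparel 
Stapler  | Toys    


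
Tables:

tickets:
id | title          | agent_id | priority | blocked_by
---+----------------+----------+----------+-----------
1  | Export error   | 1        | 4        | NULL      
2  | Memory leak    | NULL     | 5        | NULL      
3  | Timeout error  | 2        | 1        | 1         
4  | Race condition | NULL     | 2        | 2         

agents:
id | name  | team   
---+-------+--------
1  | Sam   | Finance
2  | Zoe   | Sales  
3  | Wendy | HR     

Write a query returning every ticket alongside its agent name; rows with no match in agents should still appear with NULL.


LEFT JOIN keeps every row from tickets (the left table); where agent_id has no match in agents, the agent columns become NULL. Walk through each ticket:
  - ticket 1 (Export error): agent_id=1 -> matches Sam
  - ticket 2 (Memory leak): agent_id=NULL, no match -> kept with NULL
  - ticket 3 (Timeout error): agent_id=2 -> matches Zoe
  - ticket 4 (Race condition): agent_id=NULL, no match -> kept with NULL
All 4 rows appear; 2 have NULL agent.

SQL:
SELECT a.title, b.name AS agent
FROM tickets a
LEFT JOIN agents b ON a.agent_id = b.id

Result:
title          | agent
---------------+------
Export error   | Sam  
Memory leak    | NULL 
Timeout error  | Zoe  
Race condition | NULL 


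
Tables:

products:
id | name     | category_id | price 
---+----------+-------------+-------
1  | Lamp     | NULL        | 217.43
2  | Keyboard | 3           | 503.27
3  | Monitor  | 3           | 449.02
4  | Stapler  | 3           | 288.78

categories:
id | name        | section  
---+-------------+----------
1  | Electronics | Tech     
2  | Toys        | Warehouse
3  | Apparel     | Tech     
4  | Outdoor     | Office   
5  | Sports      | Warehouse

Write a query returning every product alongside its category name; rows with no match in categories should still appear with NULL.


LEFT JOIN keeps every row from products (the left table); where category_id has no match in categories, the category columns become NULL. Walk through each product:
  - product 1 (Lamp): category_id=NULL, no match -> kept with NULL
  - product 2 (Keyboard): category_id=3 -> matches Apparel
  - product 3 (Monitor): category_id=3 -> matches Apparel
  - product 4 (Stapler): category_id=3 -> matches Apparel
All 4 rows appear; 1 has NULL category.

SQL:
SELECT a.name, b.name AS category
FROM products a
LEFT JOIN categories b ON a.category_id = b.id

Result:
name     | category
---------+---------
Lamp     | NULL    
Keyboard | Apparel 
Monitor  | Apparel 
Stapler  | Apparel 


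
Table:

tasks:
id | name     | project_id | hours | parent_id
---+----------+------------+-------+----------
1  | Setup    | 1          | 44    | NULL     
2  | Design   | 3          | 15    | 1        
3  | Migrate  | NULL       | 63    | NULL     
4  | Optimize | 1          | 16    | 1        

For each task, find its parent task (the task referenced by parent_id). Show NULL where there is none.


This is a self-join: tasks is joined to a second copy of itself, matching each row's parent_id to another row's id. Use LEFT JOIN so rows with parent_id=NULL are kept.
  - task 1 (Setup): parent_id=NULL -> NULL
  - task 2 (Design): parent_id=1 -> Setup
  - task 3 (Migrate): parent_id=NULL -> NULL
  - task 4 (Optimize): parent_id=1 -> Setup

SQL:
SELECT a.name AS item, b.name AS parent
FROM tasks a
LEFT JOIN tasks b ON a.parent_id = b.id

Result:
item     | parent
---------+-------
Setup    | NULL  
Design   | Setup 
Migrate  | NULL  
Optimize | Setup 


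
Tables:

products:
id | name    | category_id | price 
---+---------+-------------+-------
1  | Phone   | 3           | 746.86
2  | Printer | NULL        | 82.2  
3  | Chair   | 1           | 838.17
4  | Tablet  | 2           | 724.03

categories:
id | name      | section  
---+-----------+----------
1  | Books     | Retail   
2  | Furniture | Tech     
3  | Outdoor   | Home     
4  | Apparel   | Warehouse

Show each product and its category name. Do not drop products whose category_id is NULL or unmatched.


LEFT JOIN keeps every row from products (the left table); where category_id has no match in categories, the category columns become NULL. Walk through each product:
  - product 1 (Phone): category_id=3 -> matches Outdoor
  - product 2 (Printer): category_id=NULL, no match -> kept with NULL
  - product 3 (Chair): category_id=1 -> matches Books
  - product 4 (Tablet): category_id=2 -> matches Furniture
All 4 rows appear; 1 has NULL category.

SQL:
SELECT a.name, b.name AS category
FROM products a
LEFT JOIN categories b ON a.category_id = b.id

Result:
name    | category 
--------+----------
Phone   | Outdoor  
Printer | NULL     
Chair   | Books    
Tablet  | Furniture


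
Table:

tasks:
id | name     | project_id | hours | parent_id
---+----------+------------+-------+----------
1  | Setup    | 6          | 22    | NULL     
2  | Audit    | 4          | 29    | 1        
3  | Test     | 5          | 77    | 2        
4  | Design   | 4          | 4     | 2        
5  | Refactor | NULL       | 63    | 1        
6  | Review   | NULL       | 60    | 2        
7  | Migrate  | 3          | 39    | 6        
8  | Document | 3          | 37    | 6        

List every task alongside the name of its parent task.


This is a self-join: tasks is joined to a second copy of itself, matching each row's parent_id to another row's id. Use LEFT JOIN so rows with parent_id=NULL are kept.
  - task 1 (Setup): parent_id=NULL -> NULL
  - task 2 (Audit): parent_id=1 -> Setup
  - task 3 (Test): parent_id=2 -> Audit
  - task 4 (Design): parent_id=2 -> Audit
  - task 5 (Refactor): parent_id=1 -> Setup
  - task 6 (Review): parent_id=2 -> Audit
  - task 7 (Migrate): parent_id=6 -> Review
  - task 8 (Document): parent_id=6 -> Review

SQL:
SELECT a.name AS item, b.name AS parent
FROM tasks a
LEFT JOIN tasks b ON a.parent_id = b.id

Result:
item     | parent
---------+-------
Setup    | NULL  
Audit    | Setup 
Test     | Audit 
Design   | Audit 
Refactor | Setup 
Review   | Audit 
Migrate  | Review
Document | Review


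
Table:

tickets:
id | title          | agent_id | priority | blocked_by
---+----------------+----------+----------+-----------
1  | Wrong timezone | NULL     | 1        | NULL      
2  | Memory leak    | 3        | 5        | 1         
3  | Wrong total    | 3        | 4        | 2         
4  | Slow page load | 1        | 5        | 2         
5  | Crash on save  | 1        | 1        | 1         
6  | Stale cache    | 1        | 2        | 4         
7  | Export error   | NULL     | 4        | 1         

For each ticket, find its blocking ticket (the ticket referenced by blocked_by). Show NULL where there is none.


This is a self-join: tickets is joined to a second copy of itself, matching each row's blocked_by to another row's id. Use LEFT JOIN so rows with blocked_by=NULL are kept.
  - ticket 1 (Wrong timezone): blocked_by=NULL -> NULL
  - ticket 2 (Memory leak): blocked_by=1 -> Wrong timezone
  - ticket 3 (Wrong total): blocked_by=2 -> Memory leak
  - ticket 4 (Slow page load): blocked_by=2 -> Memory leak
  - ticket 5 (Crash on save): blocked_by=1 -> Wrong timezone
  - ticket 6 (Stale cache): blocked_by=4 -> Slow page load
  - ticket 7 (Export error): blocked_by=1 -> Wrong timezone

SQL:
SELECT a.title AS item, b.title AS blocked_by
FROM tickets a
LEFT JOIN tickets b ON a.blocked_by = b.id

Result:
item           | blocked_by    
---------------+---------------
Wrong timezone | NULL          
Memory leak    | Wrong timezone
Wrong total    | Memory leak   
Slow page load | Memory leak   
Crash on save  | Wrong timezone
Stale cache    | Slow page load
Export error   | Wrong timezone


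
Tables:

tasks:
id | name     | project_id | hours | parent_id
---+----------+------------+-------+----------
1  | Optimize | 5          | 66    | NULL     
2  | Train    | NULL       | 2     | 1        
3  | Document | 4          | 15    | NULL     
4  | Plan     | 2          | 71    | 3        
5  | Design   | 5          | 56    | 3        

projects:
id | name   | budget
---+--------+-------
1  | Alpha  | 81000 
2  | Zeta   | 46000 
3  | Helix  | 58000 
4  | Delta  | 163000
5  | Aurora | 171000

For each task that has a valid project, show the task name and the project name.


INNER JOIN keeps only tasks rows whose project_id matches an id in projects. Walk through each task:
  - task 1 (Optimize): project_id=5 -> matches Aurora
  - task 2 (Train): project_id=NULL, no match -> dropped
  - task 3 (Document): project_id=4 -> matches Delta
  - task 4 (Plan): project_id=2 -> matches Zeta
  - task 5 (Design): project_id=5 -> matches Aurora
So 1 of 5 rows is dropped.

SQL:
SELECT a.name, b.name AS project
FROM tasks a
INNER JOIN projects b ON a.project_id = b.id

Result:
name     | project
---------+--------
Optimize | Aurora 
Document | Delta  
Plan     | Zeta   
Design   | Aurora 


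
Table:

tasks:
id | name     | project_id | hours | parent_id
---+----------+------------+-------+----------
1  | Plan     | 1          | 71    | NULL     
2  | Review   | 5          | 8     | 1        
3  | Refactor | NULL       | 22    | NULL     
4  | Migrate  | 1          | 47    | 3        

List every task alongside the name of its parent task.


This is a self-join: tasks is joined to a second copy of itself, matching each row's parent_id to another row's id. Use LEFT JOIN so rows with parent_id=NULL are kept.
  - task 1 (Plan): parent_id=NULL -> NULL
  - task 2 (Review): parent_id=1 -> Plan
  - task 3 (Refactor): parent_id=NULL -> NULL
  - task 4 (Migrate): parent_id=3 -> Refactor

SQL:
SELECT a.name AS item, b.name AS parent
FROM tasks a
LEFT JOIN tasks b ON a.parent_id = b.id

Result:
item     | parent  
---------+---------
Plan     | NULL    
Review   | Plan    
Refactor | NULL    
Migrate  | Refactor


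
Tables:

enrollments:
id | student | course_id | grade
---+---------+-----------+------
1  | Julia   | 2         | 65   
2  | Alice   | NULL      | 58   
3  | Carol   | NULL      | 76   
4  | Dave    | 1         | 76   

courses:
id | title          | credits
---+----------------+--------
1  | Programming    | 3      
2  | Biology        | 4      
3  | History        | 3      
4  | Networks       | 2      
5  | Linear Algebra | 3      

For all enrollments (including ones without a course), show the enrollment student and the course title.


LEFT JOIN keeps every row from enrollments (the left table); where course_id has no match in courses, the course columns become NULL. Walk through each enrollment:
  - enrollment 1 (Julia): course_id=2 -> matches Biology
  - enrollment 2 (Alice): course_id=NULL, no match -> kept with NULL
  - enrollment 3 (Carol): course_id=NULL, no match -> kept with NULL
  - enrollment 4 (Dave): course_id=1 -> matches Programming
All 4 rows appear; 2 have NULL course.

SQL:
SELECT a.student, b.title AS course
FROM enrollments a
LEFT JOIN courses b ON a.course_id = b.id

Result:
student | course     
--------+------------
Julia   | Biology    
Alice   | NULL       
Carol   | NULL       
Dave    | Programming


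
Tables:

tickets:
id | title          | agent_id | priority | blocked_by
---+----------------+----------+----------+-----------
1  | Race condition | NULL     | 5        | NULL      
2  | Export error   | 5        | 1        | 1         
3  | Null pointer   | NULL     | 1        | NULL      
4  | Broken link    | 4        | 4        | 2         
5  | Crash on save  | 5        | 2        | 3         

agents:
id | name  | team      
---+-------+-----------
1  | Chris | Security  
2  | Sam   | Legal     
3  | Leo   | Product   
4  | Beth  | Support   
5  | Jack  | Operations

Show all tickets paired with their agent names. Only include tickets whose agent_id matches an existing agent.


INNER JOIN keeps only tickets rows whose agent_id matches an id in agents. Walk through each ticket:
  - ticket 1 (Race condition): agent_id=NULL, no match -> dropped
  - ticket 2 (Export error): agent_id=5 -> matches Jack
  - ticket 3 (Null pointer): agent_id=NULL, no match -> dropped
  - ticket 4 (Broken link): agent_id=4 -> matches Beth
  - ticket 5 (Crash on save): agent_id=5 -> matches Jack
So 2 of 5 rows are dropped.

SQL:
SELECT a.title, b.name AS agent
FROM tickets a
INNER JOIN agents b ON a.agent_id = b.id

Result:
title         | agent
--------------+------
Export error  | Jack 
Broken link   | Beth 
Crash on save | Jack 


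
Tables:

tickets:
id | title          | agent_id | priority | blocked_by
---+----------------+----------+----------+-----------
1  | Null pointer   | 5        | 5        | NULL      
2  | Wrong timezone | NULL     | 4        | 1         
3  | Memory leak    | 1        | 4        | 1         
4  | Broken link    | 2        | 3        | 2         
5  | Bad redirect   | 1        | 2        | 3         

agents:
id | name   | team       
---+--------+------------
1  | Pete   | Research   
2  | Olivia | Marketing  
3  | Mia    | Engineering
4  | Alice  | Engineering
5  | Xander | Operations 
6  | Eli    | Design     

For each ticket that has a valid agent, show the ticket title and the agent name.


INNER JOIN keeps only tickets rows whose agent_id matches an id in agents. Walk through each ticket:
  - ticket 1 (Null pointer): agent_id=5 -> matches Xander
  - ticket 2 (Wrong timezone): agent_id=NULL, no match -> dropped
  - ticket 3 (Memory leak): agent_id=1 -> matches Pete
  - ticket 4 (Broken link): agent_id=2 -> matches Olivia
  - ticket 5 (Bad redirect): agent_id=1 -> matches Pete
So 1 of 5 rows is dropped.

SQL:
SELECT a.title, b.name AS agent
FROM tickets a
INNER JOIN agents b ON a.agent_id = b.id

Result:
title        | agent 
-------------+-------
Null pointer | Xander
Memory leak  | Pete  
Broken link  | Olivia
Bad redirect | Pete  


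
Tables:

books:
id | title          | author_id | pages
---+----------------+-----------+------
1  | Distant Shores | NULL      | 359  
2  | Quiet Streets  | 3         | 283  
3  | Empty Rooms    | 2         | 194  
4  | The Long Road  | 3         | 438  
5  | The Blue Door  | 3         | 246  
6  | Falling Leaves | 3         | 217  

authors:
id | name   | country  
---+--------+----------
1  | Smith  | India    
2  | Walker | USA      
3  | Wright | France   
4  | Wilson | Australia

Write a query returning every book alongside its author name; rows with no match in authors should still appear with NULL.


LEFT JOIN keeps every row from books (the left table); where author_id has no match in authors, the author columns become NULL. Walk through each book:
  - book 1 (Distant Shores): author_id=NULL, no match -> kept with NULL
  - book 2 (Quiet Streets): author_id=3 -> matches Wright
  - book 3 (Empty Rooms): author_id=2 -> matches Walker
  - book 4 (The Long Road): author_id=3 -> matches Wright
  - book 5 (The Blue Door): author_id=3 -> matches Wright
  - book 6 (Falling Leaves): author_id=3 -> matches Wright
All 6 rows appear; 1 has NULL author.

SQL:
SELECT a.title, b.name AS author
FROM books a
LEFT JOIN authors b ON a.author_id = b.id

Result:
title          | author
---------------+-------
Distant Shores | NULL  
Quiet Streets  | Wright
Empty Rooms    | Walker
The Long Road  | Wright
The Blue Door  | Wright
Falling Leaves | Wright


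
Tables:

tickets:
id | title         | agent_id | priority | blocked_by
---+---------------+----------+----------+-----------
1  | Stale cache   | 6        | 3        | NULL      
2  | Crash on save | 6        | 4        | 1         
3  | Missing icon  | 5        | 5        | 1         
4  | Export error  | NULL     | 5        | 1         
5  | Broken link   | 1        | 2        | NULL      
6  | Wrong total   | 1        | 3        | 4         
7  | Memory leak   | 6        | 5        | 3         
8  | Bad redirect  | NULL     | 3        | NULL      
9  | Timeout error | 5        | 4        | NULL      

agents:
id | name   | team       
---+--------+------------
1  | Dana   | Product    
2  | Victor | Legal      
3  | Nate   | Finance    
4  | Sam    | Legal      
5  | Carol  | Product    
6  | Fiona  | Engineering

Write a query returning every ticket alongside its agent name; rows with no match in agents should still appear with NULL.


LEFT JOIN keeps every row from tickets (the left table); where agent_id has no match in agents, the agent columns become NULL. Walk through each ticket:
  - ticket 1 (Stale cache): agent_id=6 -> matches Fiona
  - ticket 2 (Crash on save): agent_id=6 -> matches Fiona
  - ticket 3 (Missing icon): agent_id=5 -> matches Carol
  - ticket 4 (Export error): agent_id=NULL, no match -> kept with NULL
  - ticket 5 (Broken link): agent_id=1 -> matches Dana
  - ticket 6 (Wrong total): agent_id=1 -> matches Dana
  - ticket 7 (Memory leak): agent_id=6 -> matches Fiona
  - ticket 8 (Bad redirect): agent_id=NULL, no match -> kept with NULL
  - ticket 9 (Timeout error): agent_id=5 -> matches Carol
All 9 rows appear; 2 have NULL agent.

SQL:
SELECT a.title, b.name AS agent
FROM tickets a
LEFT JOIN agents b ON a.agent_id = b.id

Result:
title         | agent
--------------+------
Stale cache   | Fiona
Crash on save | Fiona
Missing icon  | Carol
Export error  | NULL 
Broken link   | Dana 
Wrong total   | Dana 
Memory leak   | Fiona
Bad redirect  | NULL 
Timeout error | Carol


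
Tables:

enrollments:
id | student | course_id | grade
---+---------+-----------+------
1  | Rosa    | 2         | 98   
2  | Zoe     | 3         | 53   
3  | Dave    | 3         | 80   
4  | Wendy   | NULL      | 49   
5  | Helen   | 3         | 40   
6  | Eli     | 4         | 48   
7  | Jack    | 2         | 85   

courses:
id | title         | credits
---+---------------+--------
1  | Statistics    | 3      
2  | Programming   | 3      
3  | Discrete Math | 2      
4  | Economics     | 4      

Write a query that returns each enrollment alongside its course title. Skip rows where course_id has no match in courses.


INNER JOIN keeps only enrollments rows whose course_id matches an id in courses. Walk through each enrollment:
  - enrollment 1 (Rosa): course_id=2 -> matches Programming
  - enrollment 2 (Zoe): course_id=3 -> matches Discrete Math
  - enrollment 3 (Dave): course_id=3 -> matches Discrete Math
  - enrollment 4 (Wendy): course_id=NULL, no match -> dropped
  - enrollment 5 (Helen): course_id=3 -> matches Discrete Math
  - enrollment 6 (Eli): course_id=4 -> matches Economics
  - enrollment 7 (Jack): course_id=2 -> matches Programming
So 1 of 7 rows is dropped.

SQL:
SELECT a.student, b.title AS course
FROM enrollments a
INNER JOIN courses b ON a.course_id = b.id

Result:
student | course       
--------+--------------
Rosa    | Programming  
Zoe     | Discrete Math
Dave    | Discrete Math
Helen   | Discrete Math
Eli     | Economics    
Jack    | Programming  


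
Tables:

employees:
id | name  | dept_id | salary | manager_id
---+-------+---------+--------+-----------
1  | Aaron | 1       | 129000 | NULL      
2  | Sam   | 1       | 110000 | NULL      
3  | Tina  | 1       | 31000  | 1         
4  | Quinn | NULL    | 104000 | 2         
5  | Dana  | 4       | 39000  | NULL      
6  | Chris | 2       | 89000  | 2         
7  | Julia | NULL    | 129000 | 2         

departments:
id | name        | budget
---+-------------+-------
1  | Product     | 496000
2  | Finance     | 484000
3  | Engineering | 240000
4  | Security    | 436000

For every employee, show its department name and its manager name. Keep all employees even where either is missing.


Two LEFT JOINs from the same base table employees: one to departments via dept_id, one to employees itself via manager_id. Both are LEFT so every employee is preserved.
Match against departments:
  - employee 1 (Aaron): dept_id=1 -> matches Product
  - employee 2 (Sam): dept_id=1 -> matches Product
  - employee 3 (Tina): dept_id=1 -> matches Product
  - employee 4 (Quinn): dept_id=NULL, no match -> kept with NULL
  - employee 5 (Dana): dept_id=4 -> matches Security
  - employee 6 (Chris): dept_id=2 -> matches Finance
  - employee 7 (Julia): dept_id=NULL, no match -> kept with NULL
Match against employees (self):
  - employee 1 (Aaron): manager_id=NULL -> NULL
  - employee 2 (Sam): manager_id=NULL -> NULL
  - employee 3 (Tina): manager_id=1 -> Aaron
  - employee 4 (Quinn): manager_id=2 -> Sam
  - employee 5 (Dana): manager_id=NULL -> NULL
  - employee 6 (Chris): manager_id=2 -> Sam
  - employee 7 (Julia): manager_id=2 -> Sam

SQL:
SELECT a.name, b.name AS department, c.name AS manager
FROM employees a
LEFT JOIN departments b ON a.dept_id = b.id
LEFT JOIN employees c ON a.manager_id = c.id

Result:
name  | department | manager
------+------------+--------
Aaron | Product    | NULL   
Sam   | Product    | NULL   
Tina  | Product    | Aaron  
Quinn | NULL       | Sam    
Dana  | Security   | NULL   
Chris | Finance    | Sam    
Julia | NULL       | Sam    


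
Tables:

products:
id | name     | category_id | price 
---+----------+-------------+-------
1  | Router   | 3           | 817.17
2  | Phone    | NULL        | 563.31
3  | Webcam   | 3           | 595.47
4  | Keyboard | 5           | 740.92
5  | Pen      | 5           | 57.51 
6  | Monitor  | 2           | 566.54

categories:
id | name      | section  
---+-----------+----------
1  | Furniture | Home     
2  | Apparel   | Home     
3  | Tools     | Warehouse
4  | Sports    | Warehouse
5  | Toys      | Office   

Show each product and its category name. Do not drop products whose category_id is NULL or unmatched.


LEFT JOIN keeps every row from products (the left table); where category_id has no match in categories, the category columns become NULL. Walk through each product:
  - product 1 (Router): category_id=3 -> matches Tools
  - product 2 (Phone): category_id=NULL, no match -> kept with NULL
  - product 3 (Webcam): category_id=3 -> matches Tools
  - product 4 (Keyboard): category_id=5 -> matches Toys
  - product 5 (Pen): category_id=5 -> matches Toys
  - product 6 (Monitor): category_id=2 -> matches Apparel
All 6 rows appear; 1 has NULL category.

SQL:
SELECT a.name, b.name AS category
FROM products a
LEFT JOIN categories b ON a.category_id = b.id

Result:
name     | category
---------+---------
Router   | Tools   
Phone    | NULL    
Webcam   | Tools   
Keyboard | Toys    
Pen      | Toys    
Monitor  | Apparel 
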